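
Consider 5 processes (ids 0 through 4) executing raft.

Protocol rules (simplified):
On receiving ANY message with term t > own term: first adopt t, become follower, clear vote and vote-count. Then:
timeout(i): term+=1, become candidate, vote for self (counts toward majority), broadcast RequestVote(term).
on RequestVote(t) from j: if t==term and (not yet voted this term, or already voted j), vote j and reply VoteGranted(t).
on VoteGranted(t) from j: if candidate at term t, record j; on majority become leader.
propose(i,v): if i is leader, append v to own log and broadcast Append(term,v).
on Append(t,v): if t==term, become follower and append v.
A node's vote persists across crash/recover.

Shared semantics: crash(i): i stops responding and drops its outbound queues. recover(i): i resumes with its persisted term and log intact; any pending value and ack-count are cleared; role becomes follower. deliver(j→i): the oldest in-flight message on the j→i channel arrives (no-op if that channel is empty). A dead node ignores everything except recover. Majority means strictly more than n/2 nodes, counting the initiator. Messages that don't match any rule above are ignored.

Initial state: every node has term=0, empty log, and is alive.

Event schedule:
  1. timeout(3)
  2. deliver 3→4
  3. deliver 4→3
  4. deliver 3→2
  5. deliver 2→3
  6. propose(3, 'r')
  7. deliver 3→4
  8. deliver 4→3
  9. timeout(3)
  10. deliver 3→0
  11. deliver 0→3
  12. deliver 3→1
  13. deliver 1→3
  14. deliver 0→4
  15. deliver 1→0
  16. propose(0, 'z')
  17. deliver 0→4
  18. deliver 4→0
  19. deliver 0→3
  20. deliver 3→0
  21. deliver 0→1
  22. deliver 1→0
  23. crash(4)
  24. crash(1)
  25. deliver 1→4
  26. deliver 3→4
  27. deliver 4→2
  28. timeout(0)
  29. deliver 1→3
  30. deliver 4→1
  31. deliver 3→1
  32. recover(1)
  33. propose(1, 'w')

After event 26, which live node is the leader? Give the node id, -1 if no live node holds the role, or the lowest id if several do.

-1

[1] timeout(3) → N3(cand t1 [-])
[2] deliver 3→4 → N4(foll t1 [-])
[3] deliver 4→3 → ∅
[4] deliver 3→2 → N2(foll t1 [-])
[5] deliver 2→3 → N3(lead t1 [-])
[6] propose(3,'r') → N3(lead t1 [r])
[7] deliver 3→4 → N4(foll t1 [r])
[8] deliver 4→3 → ∅
[9] timeout(3) → N3(cand t2 [r])
[10] deliver 3→0 → N0(foll t1 [-])
[11] deliver 0→3 → ∅
[12] deliver 3→1 → N1(foll t1 [-])
[13] deliver 1→3 → ∅
[14] deliver 0→4 → ∅
[15] deliver 1→0 → ∅
[16] propose(0,'z') → ∅
[17] deliver 0→4 → ∅
[18] deliver 4→0 → ∅
[19] deliver 0→3 → ∅
[20] deliver 3→0 → N0(foll t1 [r])
[21] deliver 0→1 → ∅
[22] deliver 1→0 → ∅
[23] crash(4) → N4(✗foll t1 [r])
[24] crash(1) → N1(✗foll t1 [-])
[25] deliver 1→4 → ∅
[26] deliver 3→4 → ∅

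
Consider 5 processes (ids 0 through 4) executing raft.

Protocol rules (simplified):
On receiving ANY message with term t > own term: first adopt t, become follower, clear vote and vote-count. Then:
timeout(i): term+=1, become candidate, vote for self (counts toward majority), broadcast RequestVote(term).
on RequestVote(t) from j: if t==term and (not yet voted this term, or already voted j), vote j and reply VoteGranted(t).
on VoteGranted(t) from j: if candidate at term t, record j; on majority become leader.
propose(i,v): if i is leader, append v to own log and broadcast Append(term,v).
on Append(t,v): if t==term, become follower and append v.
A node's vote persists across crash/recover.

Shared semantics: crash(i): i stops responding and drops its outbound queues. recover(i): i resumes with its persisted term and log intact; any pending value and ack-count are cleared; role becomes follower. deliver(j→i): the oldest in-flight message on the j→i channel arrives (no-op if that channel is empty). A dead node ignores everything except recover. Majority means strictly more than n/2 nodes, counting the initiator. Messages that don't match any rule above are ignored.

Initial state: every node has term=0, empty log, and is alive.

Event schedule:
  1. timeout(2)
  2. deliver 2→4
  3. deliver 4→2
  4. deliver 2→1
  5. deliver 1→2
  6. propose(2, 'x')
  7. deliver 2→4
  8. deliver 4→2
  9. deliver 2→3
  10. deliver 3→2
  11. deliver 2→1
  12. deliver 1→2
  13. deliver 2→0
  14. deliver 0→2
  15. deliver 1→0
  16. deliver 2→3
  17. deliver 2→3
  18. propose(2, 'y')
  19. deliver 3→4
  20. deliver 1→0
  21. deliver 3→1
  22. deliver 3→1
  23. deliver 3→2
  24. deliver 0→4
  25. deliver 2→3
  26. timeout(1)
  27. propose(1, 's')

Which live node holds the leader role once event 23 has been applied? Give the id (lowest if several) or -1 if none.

2

e1 timeout(2): 2[cand,t=1,-]
e2 deliver 2→4: 4[foll,t=1,-]
e3 deliver 4→2: ·
e4 deliver 2→1: 1[foll,t=1,-]
e5 deliver 1→2: 2[lead,t=1,-]
e6 propose(2,'x'): 2[lead,t=1,x]
e7 deliver 2→4: 4[foll,t=1,x]
e8 deliver 4→2: ·
e9 deliver 2→3: 3[foll,t=1,-]
e10 deliver 3→2: ·
e11 deliver 2→1: 1[foll,t=1,x]
e12 deliver 1→2: ·
e13 deliver 2→0: 0[foll,t=1,-]
e14 deliver 0→2: ·
e15 deliver 1→0: ·
e16 deliver 2→3: 3[foll,t=1,x]
e17 deliver 2→3: ·
e18 propose(2,'y'): 2[lead,t=1,x,y]
e19 deliver 3→4: ·
e20 deliver 1→0: ·
e21 deliver 3→1: ·
e22 deliver 3→1: ·
e23 deliver 3→2: ·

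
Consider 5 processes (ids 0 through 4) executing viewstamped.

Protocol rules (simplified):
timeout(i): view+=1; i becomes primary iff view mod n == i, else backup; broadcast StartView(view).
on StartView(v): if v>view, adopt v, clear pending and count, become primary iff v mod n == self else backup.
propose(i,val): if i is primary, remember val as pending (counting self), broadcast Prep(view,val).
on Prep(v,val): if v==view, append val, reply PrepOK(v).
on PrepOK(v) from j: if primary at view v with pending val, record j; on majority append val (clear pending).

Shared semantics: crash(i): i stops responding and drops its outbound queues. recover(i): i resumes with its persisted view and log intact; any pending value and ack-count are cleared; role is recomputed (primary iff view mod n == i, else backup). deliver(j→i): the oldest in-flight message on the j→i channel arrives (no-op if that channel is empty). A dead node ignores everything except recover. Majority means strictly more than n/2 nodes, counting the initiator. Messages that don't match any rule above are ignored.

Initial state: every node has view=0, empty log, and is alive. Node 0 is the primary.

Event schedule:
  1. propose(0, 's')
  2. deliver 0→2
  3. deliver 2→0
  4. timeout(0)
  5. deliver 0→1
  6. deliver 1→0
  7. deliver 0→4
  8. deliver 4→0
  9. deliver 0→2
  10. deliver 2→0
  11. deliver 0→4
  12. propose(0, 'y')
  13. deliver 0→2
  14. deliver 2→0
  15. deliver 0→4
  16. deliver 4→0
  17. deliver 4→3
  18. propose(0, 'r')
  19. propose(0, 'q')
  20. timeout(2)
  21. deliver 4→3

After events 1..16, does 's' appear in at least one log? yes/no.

e1 propose(0,'s'): ·
e2 deliver 0→2: 2[back,v=0,s]
e3 deliver 2→0: ·
e4 timeout(0): 0[back,v=1,-]
e5 deliver 0→1: 1[back,v=0,s]
e6 deliver 1→0: ·
e7 deliver 0→4: 4[back,v=0,s]
e8 deliver 4→0: ·
e9 deliver 0→2: 2[back,v=1,s]
e10 deliver 2→0: ·
e11 deliver 0→4: 4[back,v=1,s]
e12 propose(0,'y'): ·
e13 deliver 0→2: ·
e14 deliver 2→0: ·
e15 deliver 0→4: ·
e16 deliver 4→0: ·

yes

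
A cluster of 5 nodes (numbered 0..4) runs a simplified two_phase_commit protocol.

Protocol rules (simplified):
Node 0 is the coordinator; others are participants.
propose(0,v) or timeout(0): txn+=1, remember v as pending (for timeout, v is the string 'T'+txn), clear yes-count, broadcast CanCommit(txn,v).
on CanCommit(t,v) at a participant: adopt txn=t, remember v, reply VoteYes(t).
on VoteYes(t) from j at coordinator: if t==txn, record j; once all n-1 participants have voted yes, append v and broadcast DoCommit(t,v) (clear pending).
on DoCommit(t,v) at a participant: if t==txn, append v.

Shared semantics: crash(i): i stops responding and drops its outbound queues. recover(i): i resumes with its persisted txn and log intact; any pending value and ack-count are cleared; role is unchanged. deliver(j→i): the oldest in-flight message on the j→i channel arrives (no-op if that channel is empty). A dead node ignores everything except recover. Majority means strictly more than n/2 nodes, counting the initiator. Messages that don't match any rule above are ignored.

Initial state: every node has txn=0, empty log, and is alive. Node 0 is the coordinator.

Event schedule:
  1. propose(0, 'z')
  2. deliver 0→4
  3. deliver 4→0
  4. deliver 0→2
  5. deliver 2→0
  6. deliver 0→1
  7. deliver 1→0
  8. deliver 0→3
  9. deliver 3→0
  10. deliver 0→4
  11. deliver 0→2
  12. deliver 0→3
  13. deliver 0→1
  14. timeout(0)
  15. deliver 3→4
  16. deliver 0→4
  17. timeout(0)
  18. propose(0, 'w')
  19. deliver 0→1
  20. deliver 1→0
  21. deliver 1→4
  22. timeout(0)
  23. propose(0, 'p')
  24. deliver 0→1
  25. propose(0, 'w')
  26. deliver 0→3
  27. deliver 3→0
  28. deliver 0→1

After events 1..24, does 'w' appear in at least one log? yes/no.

after 1 — propose(0,'z'): n0:coor/t1/[-]
after 2 — deliver 0→4: n4:part/t1/[-]
after 3 — deliver 4→0: ·
after 4 — deliver 0→2: n2:part/t1/[-]
after 5 — deliver 2→0: ·
after 6 — deliver 0→1: n1:part/t1/[-]
after 7 — deliver 1→0: ·
after 8 — deliver 0→3: n3:part/t1/[-]
after 9 — deliver 3→0: n0:coor/t1/[z]
after 10 — deliver 0→4: n4:part/t1/[z]
after 11 — deliver 0→2: n2:part/t1/[z]
after 12 — deliver 0→3: n3:part/t1/[z]
after 13 — deliver 0→1: n1:part/t1/[z]
after 14 — timeout(0): n0:coor/t2/[z]
after 15 — deliver 3→4: ·
after 16 — deliver 0→4: n4:part/t2/[z]
after 17 — timeout(0): n0:coor/t3/[z]
after 18 — propose(0,'w'): n0:coor/t4/[z]
after 19 — deliver 0→1: n1:part/t2/[z]
after 20 — deliver 1→0: ·
after 21 — deliver 1→4: ·
after 22 — timeout(0): n0:coor/t5/[z]
after 23 — propose(0,'p'): n0:coor/t6/[z]
after 24 — deliver 0→1: n1:part/t3/[z]

no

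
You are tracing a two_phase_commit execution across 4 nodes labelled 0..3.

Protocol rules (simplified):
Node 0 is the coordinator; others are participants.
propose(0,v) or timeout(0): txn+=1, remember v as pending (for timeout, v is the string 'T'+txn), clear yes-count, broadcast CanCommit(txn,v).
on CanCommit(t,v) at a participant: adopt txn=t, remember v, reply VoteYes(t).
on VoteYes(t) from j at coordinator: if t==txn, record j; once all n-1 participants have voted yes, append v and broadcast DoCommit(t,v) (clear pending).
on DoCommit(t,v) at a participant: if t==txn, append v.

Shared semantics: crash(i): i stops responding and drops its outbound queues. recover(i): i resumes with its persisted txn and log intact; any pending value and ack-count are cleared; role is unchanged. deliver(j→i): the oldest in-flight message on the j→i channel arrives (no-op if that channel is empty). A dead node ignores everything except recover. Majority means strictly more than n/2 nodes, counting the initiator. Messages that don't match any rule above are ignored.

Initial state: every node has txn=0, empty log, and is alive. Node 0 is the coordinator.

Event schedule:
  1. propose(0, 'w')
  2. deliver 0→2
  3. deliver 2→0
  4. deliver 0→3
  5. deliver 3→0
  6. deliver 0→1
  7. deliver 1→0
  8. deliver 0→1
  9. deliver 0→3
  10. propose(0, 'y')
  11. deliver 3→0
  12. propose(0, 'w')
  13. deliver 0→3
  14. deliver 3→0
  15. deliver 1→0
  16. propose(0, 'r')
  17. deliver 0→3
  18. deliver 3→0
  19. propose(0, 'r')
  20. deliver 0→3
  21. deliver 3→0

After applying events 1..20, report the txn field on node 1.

1

[1] propose(0,'w') → N0(coor t1 [-])
[2] deliver 0→2 → N2(part t1 [-])
[3] deliver 2→0 → ∅
[4] deliver 0→3 → N3(part t1 [-])
[5] deliver 3→0 → ∅
[6] deliver 0→1 → N1(part t1 [-])
[7] deliver 1→0 → N0(coor t1 [w])
[8] deliver 0→1 → N1(part t1 [w])
[9] deliver 0→3 → N3(part t1 [w])
[10] propose(0,'y') → N0(coor t2 [w])
[11] deliver 3→0 → ∅
[12] propose(0,'w') → N0(coor t3 [w])
[13] deliver 0→3 → N3(part t2 [w])
[14] deliver 3→0 → ∅
[15] deliver 1→0 → ∅
[16] propose(0,'r') → N0(coor t4 [w])
[17] deliver 0→3 → N3(part t3 [w])
[18] deliver 3→0 → ∅
[19] propose(0,'r') → N0(coor t5 [w])
[20] deliver 0→3 → N3(part t4 [w])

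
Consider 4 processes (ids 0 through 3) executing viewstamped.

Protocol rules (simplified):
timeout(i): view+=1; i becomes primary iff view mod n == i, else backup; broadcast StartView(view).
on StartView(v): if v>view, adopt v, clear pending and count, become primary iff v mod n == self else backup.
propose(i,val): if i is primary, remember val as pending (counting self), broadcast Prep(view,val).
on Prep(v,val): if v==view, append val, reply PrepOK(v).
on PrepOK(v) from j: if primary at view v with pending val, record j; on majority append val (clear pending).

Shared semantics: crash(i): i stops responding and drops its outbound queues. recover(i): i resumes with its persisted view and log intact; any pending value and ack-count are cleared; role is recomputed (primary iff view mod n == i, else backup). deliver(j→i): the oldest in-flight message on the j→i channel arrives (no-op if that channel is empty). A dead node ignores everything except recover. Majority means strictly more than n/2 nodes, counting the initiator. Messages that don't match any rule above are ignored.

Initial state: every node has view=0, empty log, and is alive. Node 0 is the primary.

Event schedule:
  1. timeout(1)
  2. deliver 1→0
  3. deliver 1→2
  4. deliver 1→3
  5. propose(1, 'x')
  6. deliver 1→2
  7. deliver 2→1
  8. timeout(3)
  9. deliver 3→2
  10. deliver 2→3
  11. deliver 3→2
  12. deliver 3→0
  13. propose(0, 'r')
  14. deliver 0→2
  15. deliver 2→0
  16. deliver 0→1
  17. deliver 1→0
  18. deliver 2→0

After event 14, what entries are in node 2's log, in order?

after 1 — timeout(1): n1:prim/v1/[-]
after 2 — deliver 1→0: n0:back/v1/[-]
after 3 — deliver 1→2: n2:back/v1/[-]
after 4 — deliver 1→3: n3:back/v1/[-]
after 5 — propose(1,'x'): ·
after 6 — deliver 1→2: n2:back/v1/[x]
after 7 — deliver 2→1: ·
after 8 — timeout(3): n3:back/v2/[-]
after 9 — deliver 3→2: n2:prim/v2/[x]
after 10 — deliver 2→3: ·
after 11 — deliver 3→2: ·
after 12 — deliver 3→0: n0:back/v2/[-]
after 13 — propose(0,'r'): ·
after 14 — deliver 0→2: ·

x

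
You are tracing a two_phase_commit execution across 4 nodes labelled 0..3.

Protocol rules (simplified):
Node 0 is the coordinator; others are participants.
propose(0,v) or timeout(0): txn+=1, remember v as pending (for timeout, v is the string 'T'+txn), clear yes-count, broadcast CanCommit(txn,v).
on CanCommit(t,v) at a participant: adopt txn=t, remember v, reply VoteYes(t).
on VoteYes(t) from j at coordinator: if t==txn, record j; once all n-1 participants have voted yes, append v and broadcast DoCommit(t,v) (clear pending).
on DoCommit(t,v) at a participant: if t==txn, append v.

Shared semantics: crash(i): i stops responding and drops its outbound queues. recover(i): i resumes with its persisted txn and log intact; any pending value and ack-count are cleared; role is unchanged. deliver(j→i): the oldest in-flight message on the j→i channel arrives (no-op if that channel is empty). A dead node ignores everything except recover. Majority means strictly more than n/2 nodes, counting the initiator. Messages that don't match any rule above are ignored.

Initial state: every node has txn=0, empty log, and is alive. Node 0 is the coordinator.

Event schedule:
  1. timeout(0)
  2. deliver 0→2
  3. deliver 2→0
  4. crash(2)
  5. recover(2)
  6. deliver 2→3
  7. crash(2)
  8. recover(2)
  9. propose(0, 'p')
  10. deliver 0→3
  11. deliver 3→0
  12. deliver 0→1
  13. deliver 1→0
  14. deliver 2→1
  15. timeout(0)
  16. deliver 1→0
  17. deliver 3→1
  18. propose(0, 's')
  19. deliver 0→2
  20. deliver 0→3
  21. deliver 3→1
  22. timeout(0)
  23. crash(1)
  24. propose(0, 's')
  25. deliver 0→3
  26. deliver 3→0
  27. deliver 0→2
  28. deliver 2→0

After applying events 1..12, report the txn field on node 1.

[1] timeout(0) → N0(coor t1 [-])
[2] deliver 0→2 → N2(part t1 [-])
[3] deliver 2→0 → ∅
[4] crash(2) → N2(✗part t1 [-])
[5] recover(2) → N2(part t1 [-])
[6] deliver 2→3 → ∅
[7] crash(2) → N2(✗part t1 [-])
[8] recover(2) → N2(part t1 [-])
[9] propose(0,'p') → N0(coor t2 [-])
[10] deliver 0→3 → N3(part t1 [-])
[11] deliver 3→0 → ∅
[12] deliver 0→1 → N1(part t1 [-])

1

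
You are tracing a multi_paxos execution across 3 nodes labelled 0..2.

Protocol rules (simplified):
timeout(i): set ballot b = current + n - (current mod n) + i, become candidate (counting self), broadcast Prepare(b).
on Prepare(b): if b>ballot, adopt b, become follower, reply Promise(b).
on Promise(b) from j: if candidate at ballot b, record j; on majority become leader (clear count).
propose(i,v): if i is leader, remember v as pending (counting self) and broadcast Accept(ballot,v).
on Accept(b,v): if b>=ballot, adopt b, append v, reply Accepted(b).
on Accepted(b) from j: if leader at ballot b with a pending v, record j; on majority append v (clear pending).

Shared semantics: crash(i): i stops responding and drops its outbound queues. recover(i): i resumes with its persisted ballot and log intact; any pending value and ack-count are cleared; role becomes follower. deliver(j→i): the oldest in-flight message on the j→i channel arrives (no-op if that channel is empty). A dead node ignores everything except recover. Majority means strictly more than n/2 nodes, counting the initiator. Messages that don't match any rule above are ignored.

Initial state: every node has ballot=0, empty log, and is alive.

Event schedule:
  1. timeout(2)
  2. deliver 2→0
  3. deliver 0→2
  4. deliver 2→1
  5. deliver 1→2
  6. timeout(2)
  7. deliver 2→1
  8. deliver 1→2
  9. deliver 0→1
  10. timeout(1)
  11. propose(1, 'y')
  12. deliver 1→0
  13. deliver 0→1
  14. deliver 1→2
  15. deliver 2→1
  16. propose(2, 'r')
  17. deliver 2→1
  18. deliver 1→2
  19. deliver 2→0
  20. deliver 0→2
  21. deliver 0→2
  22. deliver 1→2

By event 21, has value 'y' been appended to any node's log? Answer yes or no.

1. timeout(2):  <2:cand b5 ->
2. deliver 2→0:  <0:foll b5 ->
3. deliver 0→2:  <2:lead b5 ->
4. deliver 2→1:  <1:foll b5 ->
5. deliver 1→2:  nop
6. timeout(2):  <2:cand b8 ->
7. deliver 2→1:  <1:foll b8 ->
8. deliver 1→2:  <2:lead b8 ->
9. deliver 0→1:  nop
10. timeout(1):  <1:cand b10 ->
11. propose(1,'y'):  nop
12. deliver 1→0:  <0:foll b10 ->
13. deliver 0→1:  <1:lead b10 ->
14. deliver 1→2:  <2:foll b10 ->
15. deliver 2→1:  nop
16. propose(2,'r'):  nop
17. deliver 2→1:  nop
18. deliver 1→2:  nop
19. deliver 2→0:  nop
20. deliver 0→2:  nop
21. deliver 0→2:  nop

no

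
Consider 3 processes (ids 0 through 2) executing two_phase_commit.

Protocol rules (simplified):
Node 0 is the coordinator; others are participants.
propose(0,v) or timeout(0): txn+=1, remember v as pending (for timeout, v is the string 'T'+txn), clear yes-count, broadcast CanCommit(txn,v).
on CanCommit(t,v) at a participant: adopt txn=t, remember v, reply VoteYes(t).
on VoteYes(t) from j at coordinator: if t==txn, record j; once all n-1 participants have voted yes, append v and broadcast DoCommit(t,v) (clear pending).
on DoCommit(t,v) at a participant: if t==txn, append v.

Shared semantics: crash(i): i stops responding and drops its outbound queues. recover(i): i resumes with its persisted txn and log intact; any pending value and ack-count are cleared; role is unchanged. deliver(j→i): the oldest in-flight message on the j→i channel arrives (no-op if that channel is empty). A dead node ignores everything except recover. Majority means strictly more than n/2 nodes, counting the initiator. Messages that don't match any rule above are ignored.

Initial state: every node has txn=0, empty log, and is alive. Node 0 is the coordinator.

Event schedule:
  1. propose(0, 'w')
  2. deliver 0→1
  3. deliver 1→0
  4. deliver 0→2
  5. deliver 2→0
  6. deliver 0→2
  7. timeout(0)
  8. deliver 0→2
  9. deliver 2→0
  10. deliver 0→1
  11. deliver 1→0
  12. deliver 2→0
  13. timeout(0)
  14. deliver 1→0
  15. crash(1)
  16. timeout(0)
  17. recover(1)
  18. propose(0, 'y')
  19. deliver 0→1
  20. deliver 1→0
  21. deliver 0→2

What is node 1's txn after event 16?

1

1. propose(0,'w'):  <0:coor t1 ->
2. deliver 0→1:  <1:part t1 ->
3. deliver 1→0:  nop
4. deliver 0→2:  <2:part t1 ->
5. deliver 2→0:  <0:coor t1 w>
6. deliver 0→2:  <2:part t1 w>
7. timeout(0):  <0:coor t2 w>
8. deliver 0→2:  <2:part t2 w>
9. deliver 2→0:  nop
10. deliver 0→1:  <1:part t1 w>
11. deliver 1→0:  nop
12. deliver 2→0:  nop
13. timeout(0):  <0:coor t3 w>
14. deliver 1→0:  nop
15. crash(1):  <1:✗part t1 w>
16. timeout(0):  <0:coor t4 w>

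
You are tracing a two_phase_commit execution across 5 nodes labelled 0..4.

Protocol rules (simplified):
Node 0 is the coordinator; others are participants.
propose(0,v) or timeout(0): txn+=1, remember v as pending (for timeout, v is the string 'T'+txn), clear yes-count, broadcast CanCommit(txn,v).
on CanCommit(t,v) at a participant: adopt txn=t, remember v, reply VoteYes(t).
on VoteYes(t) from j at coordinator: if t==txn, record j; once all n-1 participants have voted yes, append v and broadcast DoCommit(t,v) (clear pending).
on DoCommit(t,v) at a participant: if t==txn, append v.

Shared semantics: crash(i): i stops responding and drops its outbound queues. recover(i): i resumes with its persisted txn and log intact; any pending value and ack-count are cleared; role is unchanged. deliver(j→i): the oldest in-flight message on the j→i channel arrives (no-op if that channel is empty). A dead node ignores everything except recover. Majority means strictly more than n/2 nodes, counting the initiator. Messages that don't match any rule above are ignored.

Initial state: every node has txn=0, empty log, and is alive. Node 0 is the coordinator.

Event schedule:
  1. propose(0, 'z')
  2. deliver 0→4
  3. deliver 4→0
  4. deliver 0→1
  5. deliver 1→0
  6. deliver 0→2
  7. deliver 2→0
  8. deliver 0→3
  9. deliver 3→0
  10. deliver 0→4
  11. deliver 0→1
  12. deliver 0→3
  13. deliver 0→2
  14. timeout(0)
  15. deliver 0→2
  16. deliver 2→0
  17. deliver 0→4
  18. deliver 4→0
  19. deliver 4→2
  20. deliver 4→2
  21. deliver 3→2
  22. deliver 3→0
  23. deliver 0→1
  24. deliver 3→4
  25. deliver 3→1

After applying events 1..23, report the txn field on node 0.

2

after 1 — propose(0,'z'): n0:coor/t1/[-]
after 2 — deliver 0→4: n4:part/t1/[-]
after 3 — deliver 4→0: ·
after 4 — deliver 0→1: n1:part/t1/[-]
after 5 — deliver 1→0: ·
after 6 — deliver 0→2: n2:part/t1/[-]
after 7 — deliver 2→0: ·
after 8 — deliver 0→3: n3:part/t1/[-]
after 9 — deliver 3→0: n0:coor/t1/[z]
after 10 — deliver 0→4: n4:part/t1/[z]
after 11 — deliver 0→1: n1:part/t1/[z]
after 12 — deliver 0→3: n3:part/t1/[z]
after 13 — deliver 0→2: n2:part/t1/[z]
after 14 — timeout(0): n0:coor/t2/[z]
after 15 — deliver 0→2: n2:part/t2/[z]
after 16 — deliver 2→0: ·
after 17 — deliver 0→4: n4:part/t2/[z]
after 18 — deliver 4→0: ·
after 19 — deliver 4→2: ·
after 20 — deliver 4→2: ·
after 21 — deliver 3→2: ·
after 22 — deliver 3→0: ·
after 23 — deliver 0→1: n1:part/t2/[z]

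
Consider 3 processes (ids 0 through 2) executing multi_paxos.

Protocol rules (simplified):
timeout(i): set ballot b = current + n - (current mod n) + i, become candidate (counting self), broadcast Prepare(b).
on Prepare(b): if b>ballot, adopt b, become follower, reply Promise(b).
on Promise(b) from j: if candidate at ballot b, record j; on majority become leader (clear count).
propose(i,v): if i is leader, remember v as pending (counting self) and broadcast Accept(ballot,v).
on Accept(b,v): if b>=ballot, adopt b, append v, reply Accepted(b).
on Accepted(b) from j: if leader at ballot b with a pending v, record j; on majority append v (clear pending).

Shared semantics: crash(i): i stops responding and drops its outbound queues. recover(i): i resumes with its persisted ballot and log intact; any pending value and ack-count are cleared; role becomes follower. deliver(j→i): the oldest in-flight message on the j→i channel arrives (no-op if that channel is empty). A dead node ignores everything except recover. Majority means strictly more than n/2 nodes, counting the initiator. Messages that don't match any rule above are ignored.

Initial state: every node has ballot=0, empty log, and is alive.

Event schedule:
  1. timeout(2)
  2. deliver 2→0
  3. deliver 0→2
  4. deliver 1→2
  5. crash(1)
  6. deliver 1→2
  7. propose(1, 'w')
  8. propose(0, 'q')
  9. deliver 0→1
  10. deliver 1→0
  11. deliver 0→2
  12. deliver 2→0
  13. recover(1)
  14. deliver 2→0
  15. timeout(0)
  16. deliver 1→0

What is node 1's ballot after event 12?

0

1. timeout(2):  <2:cand b5 ->
2. deliver 2→0:  <0:foll b5 ->
3. deliver 0→2:  <2:lead b5 ->
4. deliver 1→2:  nop
5. crash(1):  <1:✗foll b0 ->
6. deliver 1→2:  nop
7. propose(1,'w'):  nop
8. propose(0,'q'):  nop
9. deliver 0→1:  nop
10. deliver 1→0:  nop
11. deliver 0→2:  nop
12. deliver 2→0:  nop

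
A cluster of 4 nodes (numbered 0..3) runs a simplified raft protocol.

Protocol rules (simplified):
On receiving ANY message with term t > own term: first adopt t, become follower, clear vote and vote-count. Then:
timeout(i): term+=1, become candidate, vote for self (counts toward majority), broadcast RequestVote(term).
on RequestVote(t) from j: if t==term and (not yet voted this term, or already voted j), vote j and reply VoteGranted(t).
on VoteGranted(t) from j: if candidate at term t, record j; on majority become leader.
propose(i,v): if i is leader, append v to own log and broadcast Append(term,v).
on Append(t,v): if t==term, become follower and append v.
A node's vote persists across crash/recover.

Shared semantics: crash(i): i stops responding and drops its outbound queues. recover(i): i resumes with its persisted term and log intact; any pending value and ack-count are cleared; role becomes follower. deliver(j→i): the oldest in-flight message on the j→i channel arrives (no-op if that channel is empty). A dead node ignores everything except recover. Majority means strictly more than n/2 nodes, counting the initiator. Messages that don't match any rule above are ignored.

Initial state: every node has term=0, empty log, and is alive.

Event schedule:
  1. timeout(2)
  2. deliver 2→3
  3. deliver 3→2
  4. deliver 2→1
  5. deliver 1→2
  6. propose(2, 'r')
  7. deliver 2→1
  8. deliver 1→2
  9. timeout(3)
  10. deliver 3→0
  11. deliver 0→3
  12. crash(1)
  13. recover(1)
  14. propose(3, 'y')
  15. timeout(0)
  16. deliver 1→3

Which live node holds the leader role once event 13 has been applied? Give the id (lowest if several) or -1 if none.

2

[1] timeout(2) → N2(cand t1 [-])
[2] deliver 2→3 → N3(foll t1 [-])
[3] deliver 3→2 → ∅
[4] deliver 2→1 → N1(foll t1 [-])
[5] deliver 1→2 → N2(lead t1 [-])
[6] propose(2,'r') → N2(lead t1 [r])
[7] deliver 2→1 → N1(foll t1 [r])
[8] deliver 1→2 → ∅
[9] timeout(3) → N3(cand t2 [-])
[10] deliver 3→0 → N0(foll t2 [-])
[11] deliver 0→3 → ∅
[12] crash(1) → N1(✗foll t1 [r])
[13] recover(1) → N1(foll t1 [r])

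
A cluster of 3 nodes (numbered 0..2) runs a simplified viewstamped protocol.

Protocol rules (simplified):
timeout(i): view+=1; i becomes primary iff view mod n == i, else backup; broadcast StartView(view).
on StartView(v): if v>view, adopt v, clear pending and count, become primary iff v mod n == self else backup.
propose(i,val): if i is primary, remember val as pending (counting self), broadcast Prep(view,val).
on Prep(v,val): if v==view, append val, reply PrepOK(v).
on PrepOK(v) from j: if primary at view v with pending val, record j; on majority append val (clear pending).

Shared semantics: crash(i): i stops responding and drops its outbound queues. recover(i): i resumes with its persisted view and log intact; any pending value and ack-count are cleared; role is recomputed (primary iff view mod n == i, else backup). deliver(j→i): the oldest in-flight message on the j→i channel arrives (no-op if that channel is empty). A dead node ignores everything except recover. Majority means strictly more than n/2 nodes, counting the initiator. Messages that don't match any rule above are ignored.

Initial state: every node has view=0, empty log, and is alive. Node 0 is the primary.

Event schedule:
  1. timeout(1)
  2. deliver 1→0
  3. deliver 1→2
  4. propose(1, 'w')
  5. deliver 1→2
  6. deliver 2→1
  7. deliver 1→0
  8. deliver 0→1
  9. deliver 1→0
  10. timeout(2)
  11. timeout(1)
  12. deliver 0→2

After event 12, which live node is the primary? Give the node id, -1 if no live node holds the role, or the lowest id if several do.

[1] timeout(1) → N1(prim v1 [-])
[2] deliver 1→0 → N0(back v1 [-])
[3] deliver 1→2 → N2(back v1 [-])
[4] propose(1,'w') → ∅
[5] deliver 1→2 → N2(back v1 [w])
[6] deliver 2→1 → N1(prim v1 [w])
[7] deliver 1→0 → N0(back v1 [w])
[8] deliver 0→1 → ∅
[9] deliver 1→0 → ∅
[10] timeout(2) → N2(prim v2 [w])
[11] timeout(1) → N1(back v2 [w])
[12] deliver 0→2 → ∅

2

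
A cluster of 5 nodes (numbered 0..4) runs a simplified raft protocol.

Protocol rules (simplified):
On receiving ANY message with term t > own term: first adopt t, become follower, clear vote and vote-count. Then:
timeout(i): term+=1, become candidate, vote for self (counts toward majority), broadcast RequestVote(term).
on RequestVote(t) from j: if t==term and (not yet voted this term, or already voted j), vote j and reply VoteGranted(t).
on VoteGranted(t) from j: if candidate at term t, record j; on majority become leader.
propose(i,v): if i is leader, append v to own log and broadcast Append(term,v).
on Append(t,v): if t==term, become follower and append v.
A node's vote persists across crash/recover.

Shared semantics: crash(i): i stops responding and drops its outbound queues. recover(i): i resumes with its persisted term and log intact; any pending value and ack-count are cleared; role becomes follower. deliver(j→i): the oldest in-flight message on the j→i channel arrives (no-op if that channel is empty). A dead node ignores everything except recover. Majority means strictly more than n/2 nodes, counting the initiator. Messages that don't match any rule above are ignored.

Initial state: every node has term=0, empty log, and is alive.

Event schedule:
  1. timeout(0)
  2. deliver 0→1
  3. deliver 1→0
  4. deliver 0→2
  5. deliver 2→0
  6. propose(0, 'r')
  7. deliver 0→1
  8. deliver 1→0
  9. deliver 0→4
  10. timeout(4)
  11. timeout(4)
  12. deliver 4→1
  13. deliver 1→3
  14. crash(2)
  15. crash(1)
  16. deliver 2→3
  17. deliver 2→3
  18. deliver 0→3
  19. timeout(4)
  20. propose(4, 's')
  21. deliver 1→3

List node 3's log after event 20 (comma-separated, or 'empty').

step 1 timeout(0): 0={cand,t=1,log=-}
step 2 deliver 0→1: 1={foll,t=1,log=-}
step 3 deliver 1→0: —
step 4 deliver 0→2: 2={foll,t=1,log=-}
step 5 deliver 2→0: 0={lead,t=1,log=-}
step 6 propose(0,'r'): 0={lead,t=1,log=r}
step 7 deliver 0→1: 1={foll,t=1,log=r}
step 8 deliver 1→0: —
step 9 deliver 0→4: 4={foll,t=1,log=-}
step 10 timeout(4): 4={cand,t=2,log=-}
step 11 timeout(4): 4={cand,t=3,log=-}
step 12 deliver 4→1: 1={foll,t=2,log=r}
step 13 deliver 1→3: —
step 14 crash(2): 2={✗foll,t=1,log=-}
step 15 crash(1): 1={✗foll,t=2,log=r}
step 16 deliver 2→3: —
step 17 deliver 2→3: —
step 18 deliver 0→3: 3={foll,t=1,log=-}
step 19 timeout(4): 4={cand,t=4,log=-}
step 20 propose(4,'s'): —

empty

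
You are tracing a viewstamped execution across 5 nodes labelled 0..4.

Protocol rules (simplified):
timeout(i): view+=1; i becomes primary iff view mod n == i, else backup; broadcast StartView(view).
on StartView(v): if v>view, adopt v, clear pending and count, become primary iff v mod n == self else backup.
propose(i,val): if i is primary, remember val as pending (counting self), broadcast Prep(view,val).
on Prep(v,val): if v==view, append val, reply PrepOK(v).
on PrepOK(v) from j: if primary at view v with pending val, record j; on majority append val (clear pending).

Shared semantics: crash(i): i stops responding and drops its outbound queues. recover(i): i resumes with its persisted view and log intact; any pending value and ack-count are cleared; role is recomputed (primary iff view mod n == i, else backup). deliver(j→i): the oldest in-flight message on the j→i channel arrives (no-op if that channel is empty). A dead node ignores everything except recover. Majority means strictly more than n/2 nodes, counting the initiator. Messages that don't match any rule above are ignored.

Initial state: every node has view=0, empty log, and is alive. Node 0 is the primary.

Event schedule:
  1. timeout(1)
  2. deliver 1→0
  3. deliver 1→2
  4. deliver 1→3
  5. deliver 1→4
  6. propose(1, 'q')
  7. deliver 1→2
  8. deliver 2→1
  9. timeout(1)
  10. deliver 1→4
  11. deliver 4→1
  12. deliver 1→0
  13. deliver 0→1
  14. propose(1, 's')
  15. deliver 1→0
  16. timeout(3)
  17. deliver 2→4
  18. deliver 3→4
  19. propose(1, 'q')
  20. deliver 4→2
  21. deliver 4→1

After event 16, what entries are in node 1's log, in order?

1. timeout(1):  <1:prim v1 ->
2. deliver 1→0:  <0:back v1 ->
3. deliver 1→2:  <2:back v1 ->
4. deliver 1→3:  <3:back v1 ->
5. deliver 1→4:  <4:back v1 ->
6. propose(1,'q'):  nop
7. deliver 1→2:  <2:back v1 q>
8. deliver 2→1:  nop
9. timeout(1):  <1:back v2 ->
10. deliver 1→4:  <4:back v1 q>
11. deliver 4→1:  nop
12. deliver 1→0:  <0:back v1 q>
13. deliver 0→1:  nop
14. propose(1,'s'):  nop
15. deliver 1→0:  <0:back v2 q>
16. timeout(3):  <3:back v2 ->

empty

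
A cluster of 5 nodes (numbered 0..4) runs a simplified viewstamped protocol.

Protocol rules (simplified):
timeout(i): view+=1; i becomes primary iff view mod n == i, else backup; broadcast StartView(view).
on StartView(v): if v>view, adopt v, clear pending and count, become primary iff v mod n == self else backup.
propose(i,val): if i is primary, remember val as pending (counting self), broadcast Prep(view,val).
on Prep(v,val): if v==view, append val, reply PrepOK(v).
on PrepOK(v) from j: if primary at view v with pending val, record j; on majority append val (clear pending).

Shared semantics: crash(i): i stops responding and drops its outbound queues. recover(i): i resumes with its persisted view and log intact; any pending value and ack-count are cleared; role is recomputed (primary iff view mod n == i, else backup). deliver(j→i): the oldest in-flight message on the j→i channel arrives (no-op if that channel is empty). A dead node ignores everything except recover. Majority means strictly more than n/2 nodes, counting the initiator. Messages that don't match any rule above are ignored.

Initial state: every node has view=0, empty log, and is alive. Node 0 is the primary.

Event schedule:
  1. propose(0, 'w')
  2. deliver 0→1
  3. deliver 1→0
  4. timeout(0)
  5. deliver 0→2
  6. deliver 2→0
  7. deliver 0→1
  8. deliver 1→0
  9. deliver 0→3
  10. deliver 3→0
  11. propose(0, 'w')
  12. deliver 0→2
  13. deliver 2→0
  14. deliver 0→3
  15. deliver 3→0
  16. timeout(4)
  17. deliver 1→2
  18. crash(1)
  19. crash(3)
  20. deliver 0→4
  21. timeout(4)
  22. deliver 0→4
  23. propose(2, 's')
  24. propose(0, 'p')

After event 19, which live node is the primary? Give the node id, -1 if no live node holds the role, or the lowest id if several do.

step 1 propose(0,'w'): —
step 2 deliver 0→1: 1={back,v=0,log=w}
step 3 deliver 1→0: —
step 4 timeout(0): 0={back,v=1,log=-}
step 5 deliver 0→2: 2={back,v=0,log=w}
step 6 deliver 2→0: —
step 7 deliver 0→1: 1={prim,v=1,log=w}
step 8 deliver 1→0: —
step 9 deliver 0→3: 3={back,v=0,log=w}
step 10 deliver 3→0: —
step 11 propose(0,'w'): —
step 12 deliver 0→2: 2={back,v=1,log=w}
step 13 deliver 2→0: —
step 14 deliver 0→3: 3={back,v=1,log=w}
step 15 deliver 3→0: —
step 16 timeout(4): 4={back,v=1,log=-}
step 17 deliver 1→2: —
step 18 crash(1): 1={✗prim,v=1,log=w}
step 19 crash(3): 3={✗back,v=1,log=w}

-1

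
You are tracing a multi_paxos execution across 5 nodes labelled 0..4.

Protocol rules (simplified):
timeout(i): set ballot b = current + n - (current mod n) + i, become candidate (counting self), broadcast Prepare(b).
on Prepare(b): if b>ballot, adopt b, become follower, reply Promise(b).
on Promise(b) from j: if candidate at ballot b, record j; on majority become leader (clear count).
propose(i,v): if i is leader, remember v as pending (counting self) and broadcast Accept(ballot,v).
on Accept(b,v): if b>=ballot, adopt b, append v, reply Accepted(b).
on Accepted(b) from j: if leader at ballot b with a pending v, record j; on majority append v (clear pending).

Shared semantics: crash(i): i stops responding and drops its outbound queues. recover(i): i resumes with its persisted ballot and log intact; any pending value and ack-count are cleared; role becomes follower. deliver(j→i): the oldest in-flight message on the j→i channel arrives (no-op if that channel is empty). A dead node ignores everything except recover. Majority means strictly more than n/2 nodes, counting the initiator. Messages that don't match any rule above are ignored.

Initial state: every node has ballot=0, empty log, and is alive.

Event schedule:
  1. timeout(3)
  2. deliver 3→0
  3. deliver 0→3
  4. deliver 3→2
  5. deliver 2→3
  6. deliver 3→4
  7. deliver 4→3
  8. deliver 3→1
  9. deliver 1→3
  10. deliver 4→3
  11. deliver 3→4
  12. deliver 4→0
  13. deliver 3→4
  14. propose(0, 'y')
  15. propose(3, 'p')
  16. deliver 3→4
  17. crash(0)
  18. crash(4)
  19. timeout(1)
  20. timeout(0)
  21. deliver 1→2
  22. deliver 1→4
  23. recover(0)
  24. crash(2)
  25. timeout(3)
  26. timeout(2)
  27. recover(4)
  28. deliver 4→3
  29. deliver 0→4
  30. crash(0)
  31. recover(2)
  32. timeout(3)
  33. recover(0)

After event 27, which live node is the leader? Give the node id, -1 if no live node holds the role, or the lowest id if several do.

-1

after 1 — timeout(3): n3:cand/b8/[-]
after 2 — deliver 3→0: n0:foll/b8/[-]
after 3 — deliver 0→3: ·
after 4 — deliver 3→2: n2:foll/b8/[-]
after 5 — deliver 2→3: n3:lead/b8/[-]
after 6 — deliver 3→4: n4:foll/b8/[-]
after 7 — deliver 4→3: ·
after 8 — deliver 3→1: n1:foll/b8/[-]
after 9 — deliver 1→3: ·
after 10 — deliver 4→3: ·
after 11 — deliver 3→4: ·
after 12 — deliver 4→0: ·
after 13 — deliver 3→4: ·
after 14 — propose(0,'y'): ·
after 15 — propose(3,'p'): ·
after 16 — deliver 3→4: n4:foll/b8/[p]
after 17 — crash(0): n0:✗foll/b8/[-]
after 18 — crash(4): n4:✗foll/b8/[p]
after 19 — timeout(1): n1:cand/b11/[-]
after 20 — timeout(0): ·
after 21 — deliver 1→2: n2:foll/b11/[-]
after 22 — deliver 1→4: ·
after 23 — recover(0): n0:foll/b8/[-]
after 24 — crash(2): n2:✗foll/b11/[-]
after 25 — timeout(3): n3:cand/b13/[-]
after 26 — timeout(2): ·
after 27 — recover(4): n4:foll/b8/[p]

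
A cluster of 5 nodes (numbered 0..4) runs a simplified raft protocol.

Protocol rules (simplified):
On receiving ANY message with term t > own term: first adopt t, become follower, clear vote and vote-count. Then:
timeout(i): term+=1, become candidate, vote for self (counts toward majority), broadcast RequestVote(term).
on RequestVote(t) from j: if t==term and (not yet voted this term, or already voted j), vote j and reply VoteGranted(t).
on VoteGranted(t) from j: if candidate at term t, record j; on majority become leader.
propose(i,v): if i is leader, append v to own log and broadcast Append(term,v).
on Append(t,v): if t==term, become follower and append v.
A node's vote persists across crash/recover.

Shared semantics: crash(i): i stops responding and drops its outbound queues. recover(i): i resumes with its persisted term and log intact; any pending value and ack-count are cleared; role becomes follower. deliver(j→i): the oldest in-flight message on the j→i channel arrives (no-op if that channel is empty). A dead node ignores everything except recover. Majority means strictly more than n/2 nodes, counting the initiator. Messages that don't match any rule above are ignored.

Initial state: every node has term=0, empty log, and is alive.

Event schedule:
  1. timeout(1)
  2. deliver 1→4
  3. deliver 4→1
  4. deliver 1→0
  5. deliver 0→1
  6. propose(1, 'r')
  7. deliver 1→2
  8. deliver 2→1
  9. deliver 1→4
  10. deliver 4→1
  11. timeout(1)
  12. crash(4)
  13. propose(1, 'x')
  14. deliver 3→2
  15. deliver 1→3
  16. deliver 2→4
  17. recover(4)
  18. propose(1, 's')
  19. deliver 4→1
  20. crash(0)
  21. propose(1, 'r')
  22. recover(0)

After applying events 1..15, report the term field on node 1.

after 1 — timeout(1): n1:cand/t1/[-]
after 2 — deliver 1→4: n4:foll/t1/[-]
after 3 — deliver 4→1: ·
after 4 — deliver 1→0: n0:foll/t1/[-]
after 5 — deliver 0→1: n1:lead/t1/[-]
after 6 — propose(1,'r'): n1:lead/t1/[r]
after 7 — deliver 1→2: n2:foll/t1/[-]
after 8 — deliver 2→1: ·
after 9 — deliver 1→4: n4:foll/t1/[r]
after 10 — deliver 4→1: ·
after 11 — timeout(1): n1:cand/t2/[r]
after 12 — crash(4): n4:✗foll/t1/[r]
after 13 — propose(1,'x'): ·
after 14 — deliver 3→2: ·
after 15 — deliver 1→3: n3:foll/t1/[-]

2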